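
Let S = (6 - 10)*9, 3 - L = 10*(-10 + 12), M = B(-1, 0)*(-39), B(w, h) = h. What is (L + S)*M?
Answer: 0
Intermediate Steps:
M = 0 (M = 0*(-39) = 0)
L = -17 (L = 3 - 10*(-10 + 12) = 3 - 10*2 = 3 - 1*20 = 3 - 20 = -17)
S = -36 (S = -4*9 = -36)
(L + S)*M = (-17 - 36)*0 = -53*0 = 0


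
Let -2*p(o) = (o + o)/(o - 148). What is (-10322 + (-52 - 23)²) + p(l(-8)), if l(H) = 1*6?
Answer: -333484/71 ≈ -4697.0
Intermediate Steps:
l(H) = 6
p(o) = -o/(-148 + o) (p(o) = -(o + o)/(2*(o - 148)) = -2*o/(2*(-148 + o)) = -o/(-148 + o))
(-10322 + (-52 - 23)²) + p(l(-8)) = (-10322 + (-52 - 23)²) - 1*6/(-148 + 6) = (-10322 + (-75)²) - 1*6/(-142) = (-10322 + 5625) - 1*6*(-1/142) = -4697 + 3/71 = -333484/71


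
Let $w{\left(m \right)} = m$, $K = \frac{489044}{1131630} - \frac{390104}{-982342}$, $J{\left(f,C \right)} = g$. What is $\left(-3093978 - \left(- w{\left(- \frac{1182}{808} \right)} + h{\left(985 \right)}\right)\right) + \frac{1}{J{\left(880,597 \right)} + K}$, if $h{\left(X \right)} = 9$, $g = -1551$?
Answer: $- \frac{538501304481047342874807}{174047612274879092} \approx -3.094 \cdot 10^{6}$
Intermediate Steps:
$J{\left(f,C \right)} = -1551$
$K = \frac{230465462642}{277911919365}$ ($K = 489044 \cdot \frac{1}{1131630} - - \frac{195052}{491171} = \frac{244522}{565815} + \frac{195052}{491171} = \frac{230465462642}{277911919365} \approx 0.82928$)
$\left(-3093978 - \left(- w{\left(- \frac{1182}{808} \right)} + h{\left(985 \right)}\right)\right) + \frac{1}{J{\left(880,597 \right)} + K} = \left(-3093978 - \left(9 + \frac{1182}{808}\right)\right) + \frac{1}{-1551 + \frac{230465462642}{277911919365}} = \left(-3093978 - \frac{4227}{404}\right) + \frac{1}{- \frac{430810921472473}{277911919365}} = \left(-3093978 - \frac{4227}{404}\right) - \frac{277911919365}{430810921472473} = - \frac{1249971339}{404} - \frac{277911919365}{430810921472473} = - \frac{538501304481047342874807}{174047612274879092}$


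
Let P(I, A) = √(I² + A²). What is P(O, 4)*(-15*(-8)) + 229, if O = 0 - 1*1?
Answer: 229 + 120*√17 ≈ 723.77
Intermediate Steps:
O = -1 (O = 0 - 1 = -1)
P(I, A) = √(A² + I²)
P(O, 4)*(-15*(-8)) + 229 = √(4² + (-1)²)*(-15*(-8)) + 229 = √(16 + 1)*120 + 229 = √17*120 + 229 = 120*√17 + 229 = 229 + 120*√17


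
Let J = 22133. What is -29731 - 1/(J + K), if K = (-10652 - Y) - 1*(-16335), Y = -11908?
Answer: -1181034245/39724 ≈ -29731.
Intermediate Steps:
K = 17591 (K = (-10652 - 1*(-11908)) - 1*(-16335) = (-10652 + 11908) + 16335 = 1256 + 16335 = 17591)
-29731 - 1/(J + K) = -29731 - 1/(22133 + 17591) = -29731 - 1/39724 = -1181034245/39724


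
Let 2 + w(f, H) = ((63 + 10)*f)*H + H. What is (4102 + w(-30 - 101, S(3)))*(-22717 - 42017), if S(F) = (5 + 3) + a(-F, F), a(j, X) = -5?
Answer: 1591550124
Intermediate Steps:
S(F) = 3 (S(F) = (5 + 3) - 5 = 8 - 5 = 3)
w(f, H) = -2 + H + 73*H*f (w(f, H) = -2 + (((63 + 10)*f)*H + H) = -2 + ((73*f)*H + H) = -2 + (73*H*f + H) = -2 + (H + 73*H*f) = -2 + H + 73*H*f)
(4102 + w(-30 - 101, S(3)))*(-22717 - 42017) = (4102 + (-2 + 3 + 73*3*(-30 - 101)))*(-22717 - 42017) = (4102 + (-2 + 3 + 73*3*(-131)))*(-64734) = (4102 + (-2 + 3 - 28689))*(-64734) = (4102 - 28688)*(-64734) = -24586*(-64734) = 1591550124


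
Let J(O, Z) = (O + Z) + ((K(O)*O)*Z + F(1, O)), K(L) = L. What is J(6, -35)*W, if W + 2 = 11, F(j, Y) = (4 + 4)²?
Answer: -11025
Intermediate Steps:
F(j, Y) = 64 (F(j, Y) = 8² = 64)
W = 9 (W = -2 + 11 = 9)
J(O, Z) = 64 + O + Z + Z*O² (J(O, Z) = (O + Z) + ((O*O)*Z + 64) = (O + Z) + (O²*Z + 64) = (O + Z) + (Z*O² + 64) = (O + Z) + (64 + Z*O²) = 64 + O + Z + Z*O²)
J(6, -35)*W = (64 + 6 - 35 - 35*6²)*9 = (64 + 6 - 35 - 35*36)*9 = (64 + 6 - 35 - 1260)*9 = -1225*9 = -11025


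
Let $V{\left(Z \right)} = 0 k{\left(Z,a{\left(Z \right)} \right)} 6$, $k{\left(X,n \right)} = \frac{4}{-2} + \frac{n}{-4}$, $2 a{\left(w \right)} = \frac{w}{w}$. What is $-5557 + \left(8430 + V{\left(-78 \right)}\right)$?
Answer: $2873$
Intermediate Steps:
$a{\left(w \right)} = \frac{1}{2}$ ($a{\left(w \right)} = \frac{w \frac{1}{w}}{2} = \frac{1}{2} \cdot 1 = \frac{1}{2}$)
$k{\left(X,n \right)} = -2 - \frac{n}{4}$ ($k{\left(X,n \right)} = 4 \left(- \frac{1}{2}\right) + n \left(- \frac{1}{4}\right) = -2 - \frac{n}{4}$)
$V{\left(Z \right)} = 0$ ($V{\left(Z \right)} = 0 \left(-2 - \frac{1}{8}\right) 6 = 0 \left(- \frac{17}{8}\right) 6 = 0 \cdot 6 = 0$)
$-5557 + \left(8430 + V{\left(-78 \right)}\right) = -5557 + \left(8430 + 0\right) = -5557 + 8430 = 2873$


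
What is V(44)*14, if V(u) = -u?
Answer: -616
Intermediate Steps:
V(44)*14 = -1*44*14 = -44*14 = -616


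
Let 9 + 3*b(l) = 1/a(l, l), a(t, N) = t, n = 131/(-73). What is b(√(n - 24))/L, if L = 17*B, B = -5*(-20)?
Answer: -3/1700 - I*√137459/9603300 ≈ -0.0017647 - 3.8607e-5*I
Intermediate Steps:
B = 100
n = -131/73 (n = 131*(-1/73) = -131/73 ≈ -1.7945)
b(l) = -3 + 1/(3*l)
L = 1700 (L = 17*100 = 1700)
b(√(n - 24))/L = (-3 + 1/(3*(√(-131/73 - 24))))/1700 = (-3 + 1/(3*(√(-1883/73))))*(1/1700) = (-3 + 1/(3*((I*√137459/73))))*(1/1700) = (-3 + (-I*√137459/1883)/3)*(1/1700) = (-3 - I*√137459/5649)*(1/1700) = -3/1700 - I*√137459/9603300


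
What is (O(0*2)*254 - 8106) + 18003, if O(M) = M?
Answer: 9897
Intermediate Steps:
(O(0*2)*254 - 8106) + 18003 = ((0*2)*254 - 8106) + 18003 = (0*254 - 8106) + 18003 = (0 - 8106) + 18003 = -8106 + 18003 = 9897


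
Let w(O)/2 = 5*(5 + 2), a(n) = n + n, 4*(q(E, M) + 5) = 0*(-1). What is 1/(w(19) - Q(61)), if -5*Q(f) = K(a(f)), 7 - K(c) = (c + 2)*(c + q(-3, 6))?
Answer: -5/14151 ≈ -0.00035333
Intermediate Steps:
q(E, M) = -5 (q(E, M) = -5 + (0*(-1))/4 = -5 + (¼)*0 = -5 + 0 = -5)
a(n) = 2*n
K(c) = 7 - (-5 + c)*(2 + c) (K(c) = 7 - (c + 2)*(c - 5) = 7 - (2 + c)*(-5 + c) = 7 - (-5 + c)*(2 + c))
w(O) = 70 (w(O) = 2*(5*(5 + 2)) = 2*(5*7) = 2*35 = 70)
Q(f) = -17/5 - 6*f/5 + 4*f²/5 (Q(f) = -(17 - (2*f)² + 3*(2*f))/5 = -(17 - 4*f² + 6*f)/5 = -17/5 - 6*f/5 + 4*f²/5)
1/(w(19) - Q(61)) = 1/(70 - (-17/5 - 6/5*61 + (⅘)*61²)) = 1/(70 - (-17/5 - 366/5 + (⅘)*3721)) = 1/(70 - (-17/5 - 366/5 + 14884/5)) = 1/(70 - 1*14501/5) = 1/(70 - 14501/5) = 1/(-14151/5) = -5/14151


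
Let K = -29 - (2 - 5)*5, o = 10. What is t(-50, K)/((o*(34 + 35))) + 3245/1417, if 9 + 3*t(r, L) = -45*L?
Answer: 36701/14170 ≈ 2.5900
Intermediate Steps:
K = -14 (K = -29 - (-3)*5 = -29 - 1*(-15) = -29 + 15 = -14)
t(r, L) = -3 - 15*L (t(r, L) = -3 + (-45*L)/3 = -3 - 15*L)
t(-50, K)/((o*(34 + 35))) + 3245/1417 = (-3 - 15*(-14))/((10*(34 + 35))) + 3245/1417 = (-3 + 210)/((10*69)) + 3245*(1/1417) = 207/690 + 3245/1417 = 207*(1/690) + 3245/1417 = 3/10 + 3245/1417 = 36701/14170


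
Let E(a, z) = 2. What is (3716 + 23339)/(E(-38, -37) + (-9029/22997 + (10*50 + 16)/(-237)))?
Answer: -49152522965/1035249 ≈ -47479.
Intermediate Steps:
(3716 + 23339)/(E(-38, -37) + (-9029/22997 + (10*50 + 16)/(-237))) = (3716 + 23339)/(2 + (-9029/22997 + (10*50 + 16)/(-237))) = 27055/(2 + (-9029*1/22997 + (500 + 16)*(-1/237))) = 27055/(2 + (-9029/22997 + 516*(-1/237))) = 27055/(2 + (-9029/22997 - 172/79)) = 27055/(2 - 4668775/1816763) = 27055/(-1035249/1816763) = 27055*(-1816763/1035249) = -49152522965/1035249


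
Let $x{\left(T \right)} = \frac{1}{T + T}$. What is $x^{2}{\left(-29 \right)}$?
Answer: $\frac{1}{3364} \approx 0.00029727$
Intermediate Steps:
$x{\left(T \right)} = \frac{1}{2 T}$
$x^{2}{\left(-29 \right)} = \left(\frac{1}{2 \left(-29\right)}\right)^{2} = \left(\frac{1}{2} \left(- \frac{1}{29}\right)\right)^{2} = \left(- \frac{1}{58}\right)^{2} = \frac{1}{3364}$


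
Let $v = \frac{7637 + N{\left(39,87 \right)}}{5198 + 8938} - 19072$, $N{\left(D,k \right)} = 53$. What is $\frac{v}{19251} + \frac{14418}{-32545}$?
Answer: $- \frac{276033504053}{192533486220} \approx -1.4337$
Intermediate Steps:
$v = - \frac{134797051}{7068}$ ($v = \frac{7637 + 53}{5198 + 8938} - 19072 = \frac{7690}{14136} - 19072 = 7690 \cdot \frac{1}{14136} - 19072 = \frac{3845}{7068} - 19072 = - \frac{134797051}{7068} \approx -19071.0$)
$\frac{v}{19251} + \frac{14418}{-32545} = - \frac{134797051}{7068 \cdot 19251} + \frac{14418}{-32545} = \left(- \frac{134797051}{7068}\right) \frac{1}{19251} + 14418 \left(- \frac{1}{32545}\right) = - \frac{134797051}{136066068} - \frac{14418}{32545} = - \frac{276033504053}{192533486220}$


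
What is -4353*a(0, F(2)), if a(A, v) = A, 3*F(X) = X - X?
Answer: 0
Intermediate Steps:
F(X) = 0 (F(X) = (X - X)/3 = (⅓)*0 = 0)
-4353*a(0, F(2)) = -4353*0 = 0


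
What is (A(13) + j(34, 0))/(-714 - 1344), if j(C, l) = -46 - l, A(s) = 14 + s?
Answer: 19/2058 ≈ 0.0092323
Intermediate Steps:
(A(13) + j(34, 0))/(-714 - 1344) = ((14 + 13) + (-46 - 1*0))/(-714 - 1344) = (27 + (-46 + 0))/(-2058) = (27 - 46)*(-1/2058) = -19*(-1/2058) = 19/2058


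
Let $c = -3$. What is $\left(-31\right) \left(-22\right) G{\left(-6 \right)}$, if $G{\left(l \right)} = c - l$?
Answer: $2046$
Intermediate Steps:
$G{\left(l \right)} = -3 - l$
$\left(-31\right) \left(-22\right) G{\left(-6 \right)} = \left(-31\right) \left(-22\right) \left(-3 - -6\right) = 682 \left(-3 + 6\right) = 682 \cdot 3 = 2046$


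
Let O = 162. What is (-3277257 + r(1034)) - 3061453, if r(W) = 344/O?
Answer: -513435338/81 ≈ -6.3387e+6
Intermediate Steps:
r(W) = 172/81 (r(W) = 344/162 = 344*(1/162) = 172/81)
(-3277257 + r(1034)) - 3061453 = (-3277257 + 172/81) - 3061453 = -265457645/81 - 3061453 = -513435338/81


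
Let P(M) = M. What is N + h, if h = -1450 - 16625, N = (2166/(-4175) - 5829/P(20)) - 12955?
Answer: -523076879/16700 ≈ -31322.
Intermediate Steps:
N = -221224379/16700 (N = (2166/(-4175) - 5829/20) - 12955 = (2166*(-1/4175) - 5829*1/20) - 12955 = (-2166/4175 - 5829/20) - 12955 = -4875879/16700 - 12955 = -221224379/16700 ≈ -13247.)
h = -18075
N + h = -221224379/16700 - 18075 = -523076879/16700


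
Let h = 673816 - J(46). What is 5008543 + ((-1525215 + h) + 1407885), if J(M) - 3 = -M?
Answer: 5565072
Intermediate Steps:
J(M) = 3 - M
h = 673859 (h = 673816 - (3 - 1*46) = 673816 - (3 - 46) = 673816 - 1*(-43) = 673816 + 43 = 673859)
5008543 + ((-1525215 + h) + 1407885) = 5008543 + ((-1525215 + 673859) + 1407885) = 5008543 + (-851356 + 1407885) = 5008543 + 556529 = 5565072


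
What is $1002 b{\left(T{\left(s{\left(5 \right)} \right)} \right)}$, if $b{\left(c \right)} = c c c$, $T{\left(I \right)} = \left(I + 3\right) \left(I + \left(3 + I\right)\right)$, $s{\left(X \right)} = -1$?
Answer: $8016$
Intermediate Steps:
$T{\left(I \right)} = \left(3 + I\right) \left(3 + 2 I\right)$
$b{\left(c \right)} = c^{3}$ ($b{\left(c \right)} = c^{2} c = c^{3}$)
$1002 b{\left(T{\left(s{\left(5 \right)} \right)} \right)} = 1002 \left(9 + 2 \left(-1\right)^{2} + 9 \left(-1\right)\right)^{3} = 1002 \left(9 + 2 \cdot 1 - 9\right)^{3} = 1002 \left(9 + 2 - 9\right)^{3} = 1002 \cdot 2^{3} = 1002 \cdot 8 = 8016$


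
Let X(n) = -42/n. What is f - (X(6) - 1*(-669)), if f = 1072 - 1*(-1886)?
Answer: 2296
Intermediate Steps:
f = 2958 (f = 1072 + 1886 = 2958)
f - (X(6) - 1*(-669)) = 2958 - (-42/6 - 1*(-669)) = 2958 - (-42*⅙ + 669) = 2958 - (-7 + 669) = 2958 - 1*662 = 2958 - 662 = 2296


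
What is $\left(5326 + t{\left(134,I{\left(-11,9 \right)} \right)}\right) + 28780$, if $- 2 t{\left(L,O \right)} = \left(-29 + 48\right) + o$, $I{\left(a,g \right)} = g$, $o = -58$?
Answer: $\frac{68251}{2} \approx 34126.0$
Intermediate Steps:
$t{\left(L,O \right)} = \frac{39}{2}$ ($t{\left(L,O \right)} = - \frac{\left(-29 + 48\right) - 58}{2} = - \frac{19 - 58}{2} = \left(- \frac{1}{2}\right) \left(-39\right) = \frac{39}{2}$)
$\left(5326 + t{\left(134,I{\left(-11,9 \right)} \right)}\right) + 28780 = \left(5326 + \frac{39}{2}\right) + 28780 = \frac{10691}{2} + 28780 = \frac{68251}{2}$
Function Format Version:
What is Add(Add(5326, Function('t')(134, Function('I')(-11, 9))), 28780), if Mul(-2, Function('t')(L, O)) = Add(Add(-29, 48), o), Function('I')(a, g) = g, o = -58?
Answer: Rational(68251, 2) ≈ 34126.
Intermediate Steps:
Function('t')(L, O) = Rational(39, 2) (Function('t')(L, O) = Mul(Rational(-1, 2), Add(Add(-29, 48), -58)) = Mul(Rational(-1, 2), Add(19, -58)) = Mul(Rational(-1, 2), -39) = Rational(39, 2))
Add(Add(5326, Function('t')(134, Function('I')(-11, 9))), 28780) = Add(Add(5326, Rational(39, 2)), 28780) = Add(Rational(10691, 2), 28780) = Rational(68251, 2)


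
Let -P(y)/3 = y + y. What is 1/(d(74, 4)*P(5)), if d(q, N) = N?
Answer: -1/120 ≈ -0.0083333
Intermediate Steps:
P(y) = -6*y (P(y) = -3*(y + y) = -6*y)
1/(d(74, 4)*P(5)) = 1/(4*(-6*5)) = 1/(4*(-30)) = 1/(-120) = -1/120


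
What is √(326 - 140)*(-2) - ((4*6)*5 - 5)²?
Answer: -13225 - 2*√186 ≈ -13252.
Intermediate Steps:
√(326 - 140)*(-2) - ((4*6)*5 - 5)² = √186*(-2) - (24*5 - 5)² = -2*√186 - (120 - 5)² = -2*√186 - 1*115² = -2*√186 - 1*13225 = -2*√186 - 13225 = -13225 - 2*√186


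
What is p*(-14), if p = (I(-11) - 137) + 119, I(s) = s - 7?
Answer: 504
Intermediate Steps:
I(s) = -7 + s
p = -36 (p = ((-7 - 11) - 137) + 119 = (-18 - 137) + 119 = -155 + 119 = -36)
p*(-14) = -36*(-14) = 504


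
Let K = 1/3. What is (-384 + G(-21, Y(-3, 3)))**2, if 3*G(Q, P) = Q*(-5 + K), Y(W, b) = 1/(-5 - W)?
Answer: 1110916/9 ≈ 1.2344e+5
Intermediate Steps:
K = 1/3 ≈ 0.33333
G(Q, P) = -14*Q/9 (G(Q, P) = (Q*(-5 + 1/3))/3 = (Q*(-14/3))/3 = (-14*Q/3)/3 = -14*Q/9)
(-384 + G(-21, Y(-3, 3)))**2 = (-384 - 14/9*(-21))**2 = (-384 + 98/3)**2 = (-1054/3)**2 = 1110916/9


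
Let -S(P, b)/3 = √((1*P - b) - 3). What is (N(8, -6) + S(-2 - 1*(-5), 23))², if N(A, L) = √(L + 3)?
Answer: -210 + 6*√69 ≈ -160.16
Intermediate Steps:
N(A, L) = √(3 + L)
S(P, b) = -3*√(-3 + P - b) (S(P, b) = -3*√((1*P - b) - 3) = -3*√((P - b) - 3) = -3*√(-3 + P - b))
(N(8, -6) + S(-2 - 1*(-5), 23))² = (√(3 - 6) - 3*√(-3 + (-2 - 1*(-5)) - 1*23))² = (√(-3) - 3*√(-3 + (-2 + 5) - 23))² = (I*√3 - 3*√(-3 + 3 - 23))² = (I*√3 - 3*I*√23)²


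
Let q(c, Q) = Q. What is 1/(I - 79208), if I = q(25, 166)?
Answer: -1/79042 ≈ -1.2652e-5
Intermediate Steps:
I = 166
1/(I - 79208) = 1/(166 - 79208) = 1/(-79042) = -1/79042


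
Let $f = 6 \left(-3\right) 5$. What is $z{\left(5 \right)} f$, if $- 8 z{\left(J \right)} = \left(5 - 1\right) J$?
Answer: $225$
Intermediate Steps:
$f = -90$ ($f = \left(-18\right) 5 = -90$)
$z{\left(J \right)} = - \frac{J}{2}$ ($z{\left(J \right)} = - \frac{\left(5 - 1\right) J}{8} = - \frac{4 J}{8} = - \frac{J}{2}$)
$z{\left(5 \right)} f = \left(- \frac{1}{2}\right) 5 \left(-90\right) = \left(- \frac{5}{2}\right) \left(-90\right) = 225$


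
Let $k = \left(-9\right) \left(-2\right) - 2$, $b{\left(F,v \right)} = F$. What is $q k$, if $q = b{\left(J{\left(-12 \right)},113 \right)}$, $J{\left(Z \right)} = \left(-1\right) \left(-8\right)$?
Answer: $128$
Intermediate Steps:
$J{\left(Z \right)} = 8$
$q = 8$
$k = 16$ ($k = 18 - 2 = 16$)
$q k = 8 \cdot 16 = 128$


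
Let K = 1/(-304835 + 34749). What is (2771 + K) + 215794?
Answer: 59031346589/270086 ≈ 2.1857e+5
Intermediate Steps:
K = -1/270086 (K = 1/(-270086) = -1/270086 ≈ -3.7025e-6)
(2771 + K) + 215794 = (2771 - 1/270086) + 215794 = 748408305/270086 + 215794 = 59031346589/270086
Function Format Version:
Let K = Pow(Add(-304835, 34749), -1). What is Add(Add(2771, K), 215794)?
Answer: Rational(59031346589, 270086) ≈ 2.1857e+5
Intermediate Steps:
K = Rational(-1, 270086) (K = Pow(-270086, -1) = Rational(-1, 270086) ≈ -3.7025e-6)
Add(Add(2771, K), 215794) = Add(Add(2771, Rational(-1, 270086)), 215794) = Add(Rational(748408305, 270086), 215794) = Rational(59031346589, 270086)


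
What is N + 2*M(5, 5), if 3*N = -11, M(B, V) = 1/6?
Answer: -10/3 ≈ -3.3333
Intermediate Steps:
M(B, V) = ⅙
N = -11/3 (N = (⅓)*(-11) = -11/3 ≈ -3.6667)
N + 2*M(5, 5) = -11/3 + 2*(⅙) = -11/3 + ⅓ = -10/3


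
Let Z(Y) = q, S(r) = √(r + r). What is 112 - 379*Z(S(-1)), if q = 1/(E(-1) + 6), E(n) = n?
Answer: 181/5 ≈ 36.200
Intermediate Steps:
S(r) = √2*√r (S(r) = √(2*r) = √2*√r)
q = ⅕ (q = 1/(-1 + 6) = 1/5 = ⅕ ≈ 0.20000)
Z(Y) = ⅕
112 - 379*Z(S(-1)) = 112 - 379*⅕ = 112 - 379/5 = 181/5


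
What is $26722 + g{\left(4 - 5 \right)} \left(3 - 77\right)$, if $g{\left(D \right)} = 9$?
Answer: $26056$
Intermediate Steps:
$26722 + g{\left(4 - 5 \right)} \left(3 - 77\right) = 26722 + 9 \left(3 - 77\right) = 26722 + 9 \left(-74\right) = 26722 - 666 = 26056$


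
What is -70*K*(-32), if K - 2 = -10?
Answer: -17920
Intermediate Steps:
K = -8 (K = 2 - 10 = -8)
-70*K*(-32) = -70*(-8)*(-32) = 560*(-32) = -17920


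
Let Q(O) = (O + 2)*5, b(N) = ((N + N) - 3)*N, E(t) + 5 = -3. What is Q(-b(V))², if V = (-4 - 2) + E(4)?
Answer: 4665600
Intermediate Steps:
E(t) = -8 (E(t) = -5 - 3 = -8)
V = -14 (V = (-4 - 2) - 8 = -6 - 8 = -14)
b(N) = N*(-3 + 2*N) (b(N) = (2*N - 3)*N = (-3 + 2*N)*N = N*(-3 + 2*N))
Q(O) = 10 + 5*O (Q(O) = (2 + O)*5 = 10 + 5*O)
Q(-b(V))² = (10 + 5*(-(-14)*(-3 + 2*(-14))))² = (10 + 5*(-(-14)*(-3 - 28)))² = (10 + 5*(-(-14)*(-31)))² = (10 + 5*(-1*434))² = (10 + 5*(-434))² = (10 - 2170)² = (-2160)² = 4665600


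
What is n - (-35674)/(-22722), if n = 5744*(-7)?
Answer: -456820925/11361 ≈ -40210.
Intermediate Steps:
n = -40208
n - (-35674)/(-22722) = -40208 - (-35674)/(-22722) = -40208 - (-35674)*(-1)/22722 = -40208 - 1*17837/11361 = -40208 - 17837/11361 = -456820925/11361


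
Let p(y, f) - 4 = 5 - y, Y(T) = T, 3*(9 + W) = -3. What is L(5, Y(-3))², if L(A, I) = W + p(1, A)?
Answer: 4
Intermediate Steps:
W = -10 (W = -9 + (⅓)*(-3) = -9 - 1 = -10)
p(y, f) = 9 - y (p(y, f) = 4 + (5 - y) = 9 - y)
L(A, I) = -2 (L(A, I) = -10 + (9 - 1*1) = -10 + (9 - 1) = -10 + 8 = -2)
L(5, Y(-3))² = (-2)² = 4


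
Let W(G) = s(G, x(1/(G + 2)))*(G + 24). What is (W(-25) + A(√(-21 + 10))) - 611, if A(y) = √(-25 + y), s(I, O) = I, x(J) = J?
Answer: -586 + √(-25 + I*√11) ≈ -585.67 + 5.0109*I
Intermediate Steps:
W(G) = G*(24 + G) (W(G) = G*(G + 24) = G*(24 + G))
(W(-25) + A(√(-21 + 10))) - 611 = (-25*(24 - 25) + √(-25 + √(-21 + 10))) - 611 = (-25*(-1) + √(-25 + √(-11))) - 611 = (25 + √(-25 + I*√11)) - 611 = -586 + √(-25 + I*√11)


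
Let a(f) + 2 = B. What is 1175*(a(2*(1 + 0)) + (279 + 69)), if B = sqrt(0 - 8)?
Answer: 406550 + 2350*I*sqrt(2) ≈ 4.0655e+5 + 3323.4*I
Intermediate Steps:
B = 2*I*sqrt(2) (B = sqrt(-8) = 2*I*sqrt(2) ≈ 2.8284*I)
a(f) = -2 + 2*I*sqrt(2)
1175*(a(2*(1 + 0)) + (279 + 69)) = 1175*((-2 + 2*I*sqrt(2)) + (279 + 69)) = 1175*((-2 + 2*I*sqrt(2)) + 348) = 1175*(346 + 2*I*sqrt(2)) = 406550 + 2350*I*sqrt(2)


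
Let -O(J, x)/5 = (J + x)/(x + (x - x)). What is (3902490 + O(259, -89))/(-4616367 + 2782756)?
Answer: -347322460/163191379 ≈ -2.1283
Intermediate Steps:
O(J, x) = -5*(J + x)/x (O(J, x) = -5*(J + x)/(x + (x - x)) = -5*(J + x)/(x + 0) = -5*(J + x)/x)
(3902490 + O(259, -89))/(-4616367 + 2782756) = (3902490 + (-5 - 5*259/(-89)))/(-4616367 + 2782756) = (3902490 + (-5 - 5*259*(-1/89)))/(-1833611) = (3902490 + (-5 + 1295/89))*(-1/1833611) = (3902490 + 850/89)*(-1/1833611) = (347322460/89)*(-1/1833611) = -347322460/163191379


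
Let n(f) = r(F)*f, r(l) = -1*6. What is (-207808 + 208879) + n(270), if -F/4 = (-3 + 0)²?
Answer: -549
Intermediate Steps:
F = -36 (F = -4*(-3 + 0)² = -4*(-3)² = -4*9 = -36)
r(l) = -6
n(f) = -6*f
(-207808 + 208879) + n(270) = (-207808 + 208879) - 6*270 = 1071 - 1620 = -549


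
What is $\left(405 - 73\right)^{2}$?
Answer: $110224$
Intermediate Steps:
$\left(405 - 73\right)^{2} = 332^{2} = 110224$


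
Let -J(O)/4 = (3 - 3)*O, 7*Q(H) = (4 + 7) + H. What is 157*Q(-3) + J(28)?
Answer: 1256/7 ≈ 179.43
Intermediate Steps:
Q(H) = 11/7 + H/7 (Q(H) = ((4 + 7) + H)/7 = (11 + H)/7 = 11/7 + H/7)
J(O) = 0 (J(O) = -4*(3 - 3)*O = -0*O = -4*0 = 0)
157*Q(-3) + J(28) = 157*(11/7 + (1/7)*(-3)) + 0 = 157*(11/7 - 3/7) + 0 = 157*(8/7) + 0 = 1256/7 + 0 = 1256/7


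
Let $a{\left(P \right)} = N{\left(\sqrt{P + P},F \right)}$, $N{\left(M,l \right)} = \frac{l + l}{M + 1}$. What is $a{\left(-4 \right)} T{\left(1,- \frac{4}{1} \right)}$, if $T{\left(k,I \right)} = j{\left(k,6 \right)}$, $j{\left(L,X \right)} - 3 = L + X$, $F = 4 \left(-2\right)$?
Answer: $\frac{160 i}{- i + 2 \sqrt{2}} \approx -17.778 + 50.283 i$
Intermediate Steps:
$F = -8$
$j{\left(L,X \right)} = 3 + L + X$ ($j{\left(L,X \right)} = 3 + \left(L + X\right) = 3 + L + X$)
$T{\left(k,I \right)} = 9 + k$ ($T{\left(k,I \right)} = 3 + k + 6 = 9 + k$)
$N{\left(M,l \right)} = \frac{2 l}{1 + M}$
$a{\left(P \right)} = - \frac{16}{1 + \sqrt{2} \sqrt{P}}$ ($a{\left(P \right)} = 2 \left(-8\right) \frac{1}{1 + \sqrt{P + P}} = 2 \left(-8\right) \frac{1}{1 + \sqrt{2 P}} = 2 \left(-8\right) \frac{1}{1 + \sqrt{2} \sqrt{P}} = - \frac{16}{1 + \sqrt{2} \sqrt{P}}$)
$a{\left(-4 \right)} T{\left(1,- \frac{4}{1} \right)} = - \frac{16}{1 + \sqrt{2} \sqrt{-4}} \left(9 + 1\right) = - \frac{16}{1 + \sqrt{2} \cdot 2 i} 10 = - \frac{16}{1 + 2 i \sqrt{2}} \cdot 10 = - \frac{160}{1 + 2 i \sqrt{2}}$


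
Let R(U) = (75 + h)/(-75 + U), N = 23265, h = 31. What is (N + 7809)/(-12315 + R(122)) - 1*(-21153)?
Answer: 12239759469/578699 ≈ 21150.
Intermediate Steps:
R(U) = 106/(-75 + U) (R(U) = (75 + 31)/(-75 + U) = 106/(-75 + U))
(N + 7809)/(-12315 + R(122)) - 1*(-21153) = (23265 + 7809)/(-12315 + 106/(-75 + 122)) - 1*(-21153) = 31074/(-12315 + 106/47) + 21153 = 31074/(-578699/47) + 21153 = 31074*(-47/578699) + 21153 = -1460478/578699 + 21153 = 12239759469/578699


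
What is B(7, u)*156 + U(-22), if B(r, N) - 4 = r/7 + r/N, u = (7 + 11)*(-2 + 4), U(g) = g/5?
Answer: 12089/15 ≈ 805.93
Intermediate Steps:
U(g) = g/5 (U(g) = g*(⅕) = g/5)
u = 36 (u = 18*2 = 36)
B(r, N) = 4 + r/7 + r/N (B(r, N) = 4 + (r/7 + r/N) = 4 + r/7 + r/N)
B(7, u)*156 + U(-22) = (4 + (⅐)*7 + 7/36)*156 + (⅕)*(-22) = (4 + 1 + 7*(1/36))*156 - 22/5 = (4 + 1 + 7/36)*156 - 22/5 = (187/36)*156 - 22/5 = 2431/3 - 22/5 = 12089/15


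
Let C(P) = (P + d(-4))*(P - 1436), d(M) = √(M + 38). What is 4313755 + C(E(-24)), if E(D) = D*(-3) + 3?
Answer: 4211680 - 1361*√34 ≈ 4.2037e+6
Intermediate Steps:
E(D) = 3 - 3*D (E(D) = -3*D + 3 = 3 - 3*D)
d(M) = √(38 + M)
C(P) = (-1436 + P)*(P + √34) (C(P) = (P + √(38 - 4))*(P - 1436) = (P + √34)*(-1436 + P) = (-1436 + P)*(P + √34))
4313755 + C(E(-24)) = 4313755 + ((3 - 3*(-24))² - 1436*(3 - 3*(-24)) - 1436*√34 + (3 - 3*(-24))*√34) = 4313755 + ((3 + 72)² - 1436*(3 + 72) - 1436*√34 + (3 + 72)*√34) = 4313755 + (75² - 1436*75 - 1436*√34 + 75*√34) = 4313755 + (5625 - 107700 - 1436*√34 + 75*√34) = 4313755 + (-102075 - 1361*√34) = 4211680 - 1361*√34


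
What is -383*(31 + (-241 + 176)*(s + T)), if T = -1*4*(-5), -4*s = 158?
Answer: -994651/2 ≈ -4.9733e+5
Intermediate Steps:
s = -79/2 (s = -¼*158 = -79/2 ≈ -39.500)
T = 20 (T = -4*(-5) = 20)
-383*(31 + (-241 + 176)*(s + T)) = -383*(31 + (-241 + 176)*(-79/2 + 20)) = -383*(31 - 65*(-39/2)) = -383*(31 + 2535/2) = -383*2597/2 = -994651/2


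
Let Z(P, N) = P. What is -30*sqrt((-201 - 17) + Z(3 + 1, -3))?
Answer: -30*I*sqrt(214) ≈ -438.86*I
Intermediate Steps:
-30*sqrt((-201 - 17) + Z(3 + 1, -3)) = -30*sqrt((-201 - 17) + (3 + 1)) = -30*sqrt(-218 + 4) = -30*I*sqrt(214)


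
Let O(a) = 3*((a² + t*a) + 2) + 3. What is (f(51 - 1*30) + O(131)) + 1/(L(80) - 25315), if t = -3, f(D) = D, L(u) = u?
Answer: 1270178489/25235 ≈ 50334.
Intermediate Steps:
O(a) = 9 - 9*a + 3*a² (O(a) = 3*((a² - 3*a) + 2) + 3 = 3*(2 + a² - 3*a) + 3 = (6 - 9*a + 3*a²) + 3 = 9 - 9*a + 3*a²)
(f(51 - 1*30) + O(131)) + 1/(L(80) - 25315) = ((51 - 1*30) + (9 - 9*131 + 3*131²)) + 1/(80 - 25315) = ((51 - 30) + (9 - 1179 + 3*17161)) + 1/(-25235) = (21 + (9 - 1179 + 51483)) - 1/25235 = (21 + 50313) - 1/25235 = 50334 - 1/25235 = 1270178489/25235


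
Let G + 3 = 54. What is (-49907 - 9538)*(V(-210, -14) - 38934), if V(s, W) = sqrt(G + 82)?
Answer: 2314431630 - 59445*sqrt(133) ≈ 2.3137e+9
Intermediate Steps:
G = 51 (G = -3 + 54 = 51)
V(s, W) = sqrt(133) (V(s, W) = sqrt(51 + 82) = sqrt(133))
(-49907 - 9538)*(V(-210, -14) - 38934) = (-49907 - 9538)*(sqrt(133) - 38934) = -59445*(-38934 + sqrt(133)) = 2314431630 - 59445*sqrt(133)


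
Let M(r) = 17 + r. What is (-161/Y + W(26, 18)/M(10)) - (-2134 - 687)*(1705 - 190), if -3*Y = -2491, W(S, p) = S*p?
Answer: 31938347578/7473 ≈ 4.2738e+6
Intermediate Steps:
Y = 2491/3 (Y = -⅓*(-2491) = 2491/3 ≈ 830.33)
(-161/Y + W(26, 18)/M(10)) - (-2134 - 687)*(1705 - 190) = (-161/2491/3 + (26*18)/(17 + 10)) - (-2134 - 687)*(1705 - 190) = (-161*3/2491 + 468/27) - (-2821)*1515 = (-483/2491 + 468*(1/27)) - 1*(-4273815) = (-483/2491 + 52/3) + 4273815 = 128083/7473 + 4273815 = 31938347578/7473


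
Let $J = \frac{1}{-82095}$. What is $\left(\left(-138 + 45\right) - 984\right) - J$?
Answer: $- \frac{88416314}{82095} \approx -1077.0$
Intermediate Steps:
$J = - \frac{1}{82095} \approx -1.2181 \cdot 10^{-5}$
$\left(\left(-138 + 45\right) - 984\right) - J = \left(\left(-138 + 45\right) - 984\right) - - \frac{1}{82095} = \left(-93 - 984\right) + \frac{1}{82095} = -1077 + \frac{1}{82095} = - \frac{88416314}{82095}$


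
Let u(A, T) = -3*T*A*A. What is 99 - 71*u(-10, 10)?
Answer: 213099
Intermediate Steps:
u(A, T) = -3*T*A**2 (u(A, T) = -3*A*T*A = -3*T*A**2)
99 - 71*u(-10, 10) = 99 - (-213)*10*(-10)**2 = 99 - (-213)*10*100 = 99 - 71*(-3000) = 99 + 213000 = 213099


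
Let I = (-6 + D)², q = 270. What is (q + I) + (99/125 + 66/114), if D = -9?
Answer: 1178881/2375 ≈ 496.37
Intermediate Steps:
I = 225 (I = (-6 - 9)² = (-15)² = 225)
(q + I) + (99/125 + 66/114) = (270 + 225) + (99/125 + 66/114) = 495 + (99*(1/125) + 66*(1/114)) = 495 + (99/125 + 11/19) = 495 + 3256/2375 = 1178881/2375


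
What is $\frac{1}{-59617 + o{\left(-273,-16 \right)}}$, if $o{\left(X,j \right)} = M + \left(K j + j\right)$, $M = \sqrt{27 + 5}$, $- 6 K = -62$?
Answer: $- \frac{538185}{32182565737} - \frac{36 \sqrt{2}}{32182565737} \approx -1.6724 \cdot 10^{-5}$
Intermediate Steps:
$K = \frac{31}{3}$ ($K = \left(- \frac{1}{6}\right) \left(-62\right) = \frac{31}{3} \approx 10.333$)
$M = 4 \sqrt{2}$ ($M = \sqrt{32} = 4 \sqrt{2} \approx 5.6569$)
$o{\left(X,j \right)} = 4 \sqrt{2} + \frac{34 j}{3}$ ($o{\left(X,j \right)} = 4 \sqrt{2} + \left(\frac{31 j}{3} + j\right) = 4 \sqrt{2} + \frac{34 j}{3}$)
$\frac{1}{-59617 + o{\left(-273,-16 \right)}} = \frac{1}{-59617 + \left(4 \sqrt{2} + \frac{34}{3} \left(-16\right)\right)} = \frac{1}{-59617 - \left(\frac{544}{3} - 4 \sqrt{2}\right)} = \frac{1}{- \frac{179395}{3} + 4 \sqrt{2}}$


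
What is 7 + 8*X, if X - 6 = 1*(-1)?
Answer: 47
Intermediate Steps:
X = 5 (X = 6 + 1*(-1) = 6 - 1 = 5)
7 + 8*X = 7 + 8*5 = 7 + 40 = 47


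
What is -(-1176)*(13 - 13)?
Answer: 0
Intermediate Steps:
-(-1176)*(13 - 13) = -(-1176)*0 = -84*0 = 0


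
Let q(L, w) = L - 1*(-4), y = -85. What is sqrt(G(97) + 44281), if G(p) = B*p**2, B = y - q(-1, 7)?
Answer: 159*I*sqrt(31) ≈ 885.27*I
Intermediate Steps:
q(L, w) = 4 + L (q(L, w) = L + 4 = 4 + L)
B = -88 (B = -85 - (4 - 1) = -85 - 1*3 = -85 - 3 = -88)
G(p) = -88*p**2
sqrt(G(97) + 44281) = sqrt(-88*97**2 + 44281) = sqrt(-88*9409 + 44281) = sqrt(-827992 + 44281) = sqrt(-783711) = 159*I*sqrt(31)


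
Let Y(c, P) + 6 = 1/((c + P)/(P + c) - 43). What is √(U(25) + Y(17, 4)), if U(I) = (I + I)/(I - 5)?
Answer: I*√1554/21 ≈ 1.8772*I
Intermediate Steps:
U(I) = 2*I/(-5 + I) (U(I) = (2*I)/(-5 + I) = 2*I/(-5 + I))
Y(c, P) = -253/42 (Y(c, P) = -6 + 1/((c + P)/(P + c) - 43) = -6 + 1/((P + c)/(P + c) - 43) = -6 + 1/(1 - 43) = -6 + 1/(-42) = -6 - 1/42 = -253/42)
√(U(25) + Y(17, 4)) = √(2*25/(-5 + 25) - 253/42) = √(2*25/20 - 253/42) = √(2*25*(1/20) - 253/42) = √(5/2 - 253/42) = √(-74/21) = I*√1554/21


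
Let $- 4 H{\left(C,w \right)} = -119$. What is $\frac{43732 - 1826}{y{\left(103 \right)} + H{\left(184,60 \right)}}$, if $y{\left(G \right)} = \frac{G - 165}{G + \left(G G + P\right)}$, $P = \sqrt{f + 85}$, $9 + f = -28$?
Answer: $\frac{143027525238872}{101518661917} - \frac{10392688 \sqrt{3}}{101518661917} \approx 1408.9$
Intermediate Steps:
$f = -37$ ($f = -9 - 28 = -37$)
$P = 4 \sqrt{3}$ ($P = \sqrt{-37 + 85} = \sqrt{48} = 4 \sqrt{3} \approx 6.9282$)
$H{\left(C,w \right)} = \frac{119}{4}$ ($H{\left(C,w \right)} = \left(- \frac{1}{4}\right) \left(-119\right) = \frac{119}{4}$)
$y{\left(G \right)} = \frac{-165 + G}{G + G^{2} + 4 \sqrt{3}}$ ($y{\left(G \right)} = \frac{G - 165}{G + \left(G G + 4 \sqrt{3}\right)} = \frac{-165 + G}{G + \left(G^{2} + 4 \sqrt{3}\right)} = \frac{-165 + G}{G + G^{2} + 4 \sqrt{3}}$)
$\frac{43732 - 1826}{y{\left(103 \right)} + H{\left(184,60 \right)}} = \frac{43732 - 1826}{\frac{-165 + 103}{103 + 103^{2} + 4 \sqrt{3}} + \frac{119}{4}} = \frac{41906}{\frac{1}{103 + 10609 + 4 \sqrt{3}} \left(-62\right) + \frac{119}{4}} = \frac{41906}{\frac{1}{10712 + 4 \sqrt{3}} \left(-62\right) + \frac{119}{4}} = \frac{41906}{- \frac{62}{10712 + 4 \sqrt{3}} + \frac{119}{4}} = \frac{41906}{\frac{119}{4} - \frac{62}{10712 + 4 \sqrt{3}}}$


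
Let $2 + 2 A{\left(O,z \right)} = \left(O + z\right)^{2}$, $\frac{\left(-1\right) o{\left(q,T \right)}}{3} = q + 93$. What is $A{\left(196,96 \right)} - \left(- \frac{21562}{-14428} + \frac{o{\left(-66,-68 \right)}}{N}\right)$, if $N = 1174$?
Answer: $\frac{90259981839}{2117309} \approx 42630.0$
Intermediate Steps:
$o{\left(q,T \right)} = -279 - 3 q$ ($o{\left(q,T \right)} = - 3 \left(q + 93\right) = - 3 \left(93 + q\right) = -279 - 3 q$)
$A{\left(O,z \right)} = -1 + \frac{\left(O + z\right)^{2}}{2}$
$A{\left(196,96 \right)} - \left(- \frac{21562}{-14428} + \frac{o{\left(-66,-68 \right)}}{N}\right) = \left(-1 + \frac{\left(196 + 96\right)^{2}}{2}\right) - \left(- \frac{21562}{-14428} + \frac{-279 - -198}{1174}\right) = \left(-1 + \frac{292^{2}}{2}\right) - \left(\left(-21562\right) \left(- \frac{1}{14428}\right) + \left(-279 + 198\right) \frac{1}{1174}\right) = \left(-1 + \frac{1}{2} \cdot 85264\right) - \left(\frac{10781}{7214} - \frac{81}{1174}\right) = \left(-1 + 42632\right) - \left(\frac{10781}{7214} - \frac{81}{1174}\right) = 42631 - \frac{3018140}{2117309} = \frac{90259981839}{2117309}$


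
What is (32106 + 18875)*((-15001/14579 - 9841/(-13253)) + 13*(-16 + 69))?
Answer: 6784048513128649/193215487 ≈ 3.5111e+7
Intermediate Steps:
(32106 + 18875)*((-15001/14579 - 9841/(-13253)) + 13*(-16 + 69)) = 50981*((-15001*1/14579 - 9841*(-1/13253)) + 13*53) = 50981*((-15001/14579 + 9841/13253) + 689) = 50981*(-55336314/193215487 + 689) = 50981*(133070134229/193215487) = 6784048513128649/193215487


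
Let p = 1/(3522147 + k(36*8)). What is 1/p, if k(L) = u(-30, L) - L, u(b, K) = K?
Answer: 3522147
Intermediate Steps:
k(L) = 0 (k(L) = L - L = 0)
p = 1/3522147 (p = 1/(3522147 + 0) = 1/3522147 ≈ 2.8392e-7)
1/p = 1/(1/3522147) = 3522147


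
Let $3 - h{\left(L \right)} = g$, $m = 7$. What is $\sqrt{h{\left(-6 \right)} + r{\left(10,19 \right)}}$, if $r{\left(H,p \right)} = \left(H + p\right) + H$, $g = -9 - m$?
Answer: $\sqrt{58} \approx 7.6158$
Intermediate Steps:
$g = -16$ ($g = -9 - 7 = -16$)
$h{\left(L \right)} = 19$ ($h{\left(L \right)} = 3 - -16 = 3 + 16 = 19$)
$r{\left(H,p \right)} = p + 2 H$
$\sqrt{h{\left(-6 \right)} + r{\left(10,19 \right)}} = \sqrt{19 + \left(19 + 2 \cdot 10\right)} = \sqrt{19 + \left(19 + 20\right)} = \sqrt{19 + 39} = \sqrt{58}$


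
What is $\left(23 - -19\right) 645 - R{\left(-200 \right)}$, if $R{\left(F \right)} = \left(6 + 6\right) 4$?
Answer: $27042$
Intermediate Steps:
$R{\left(F \right)} = 48$ ($R{\left(F \right)} = 12 \cdot 4 = 48$)
$\left(23 - -19\right) 645 - R{\left(-200 \right)} = \left(23 - -19\right) 645 - 48 = \left(23 + 19\right) 645 - 48 = 42 \cdot 645 - 48 = 27090 - 48 = 27042$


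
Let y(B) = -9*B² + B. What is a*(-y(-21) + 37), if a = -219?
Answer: -881913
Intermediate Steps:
y(B) = B - 9*B²
a*(-y(-21) + 37) = -219*(-(-21)*(1 - 9*(-21)) + 37) = -219*(-(-21)*(1 + 189) + 37) = -219*(-(-21)*190 + 37) = -219*(-1*(-3990) + 37) = -219*(3990 + 37) = -219*4027 = -881913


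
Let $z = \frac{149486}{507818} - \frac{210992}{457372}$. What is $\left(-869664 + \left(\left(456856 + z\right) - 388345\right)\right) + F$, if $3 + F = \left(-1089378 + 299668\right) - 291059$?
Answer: $- \frac{54637400386228058}{29032716787} \approx -1.8819 \cdot 10^{6}$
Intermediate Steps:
$F = -1080772$ ($F = -3 + \left(\left(-1089378 + 299668\right) - 291059\right) = -3 - 1080769 = -1080772$)
$z = - \frac{4846853083}{29032716787}$ ($z = 149486 \cdot \frac{1}{507818} - \frac{52748}{114343} = \frac{74743}{253909} - \frac{52748}{114343} = - \frac{4846853083}{29032716787} \approx -0.16694$)
$\left(-869664 + \left(\left(456856 + z\right) - 388345\right)\right) + F = \left(-869664 + \left(\left(456856 - \frac{4846853083}{29032716787}\right) - 388345\right)\right) - 1080772 = \left(-869664 + \left(\frac{13263766013588589}{29032716787} - 388345\right)\right) - 1080772 = \left(-869664 + \frac{1989055612941074}{29032716787}\right) - 1080772 = - \frac{23259652998908494}{29032716787} - 1080772 = - \frac{54637400386228058}{29032716787}$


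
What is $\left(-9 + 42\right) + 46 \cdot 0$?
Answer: $33$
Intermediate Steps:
$\left(-9 + 42\right) + 46 \cdot 0 = 33 + 0 = 33$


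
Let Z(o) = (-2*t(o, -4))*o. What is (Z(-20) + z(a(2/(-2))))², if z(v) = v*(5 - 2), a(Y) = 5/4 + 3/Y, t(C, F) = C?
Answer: 10374841/16 ≈ 6.4843e+5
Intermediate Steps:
a(Y) = 5/4 + 3/Y (a(Y) = 5*(¼) + 3/Y = 5/4 + 3/Y)
Z(o) = -2*o² (Z(o) = (-2*o)*o = -2*o²)
z(v) = 3*v (z(v) = v*3 = 3*v)
(Z(-20) + z(a(2/(-2))))² = (-2*(-20)² + 3*(5/4 + 3/((2/(-2)))))² = (-2*400 + 3*(5/4 + 3/((2*(-½)))))² = (-800 + 3*(5/4 + 3/(-1)))² = (-800 + 3*(5/4 + 3*(-1)))² = (-800 + 3*(5/4 - 3))² = (-800 + 3*(-7/4))² = (-800 - 21/4)² = (-3221/4)² = 10374841/16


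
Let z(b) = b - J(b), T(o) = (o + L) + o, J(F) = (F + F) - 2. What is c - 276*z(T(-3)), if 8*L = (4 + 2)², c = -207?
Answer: -1173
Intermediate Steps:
L = 9/2 (L = (4 + 2)²/8 = (⅛)*6² = (⅛)*36 = 9/2 ≈ 4.5000)
J(F) = -2 + 2*F (J(F) = 2*F - 2 = -2 + 2*F)
T(o) = 9/2 + 2*o (T(o) = (o + 9/2) + o = (9/2 + o) + o = 9/2 + 2*o)
z(b) = 2 - b (z(b) = b - (-2 + 2*b) = b + (2 - 2*b) = 2 - b)
c - 276*z(T(-3)) = -207 - 276*(2 - (9/2 + 2*(-3))) = -207 - 276*(2 - (9/2 - 6)) = -207 - 276*(2 - 1*(-3/2)) = -207 - 276*(2 + 3/2) = -207 - 276*7/2 = -207 - 966 = -1173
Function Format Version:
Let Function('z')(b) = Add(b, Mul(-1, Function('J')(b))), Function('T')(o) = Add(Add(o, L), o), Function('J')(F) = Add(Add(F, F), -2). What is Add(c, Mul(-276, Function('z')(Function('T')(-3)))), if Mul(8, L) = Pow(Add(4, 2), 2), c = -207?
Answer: -1173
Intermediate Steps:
L = Rational(9, 2) (L = Mul(Rational(1, 8), Pow(Add(4, 2), 2)) = Mul(Rational(1, 8), Pow(6, 2)) = Mul(Rational(1, 8), 36) = Rational(9, 2) ≈ 4.5000)
Function('J')(F) = Add(-2, Mul(2, F)) (Function('J')(F) = Add(Mul(2, F), -2) = Add(-2, Mul(2, F)))
Function('T')(o) = Add(Rational(9, 2), Mul(2, o)) (Function('T')(o) = Add(Add(o, Rational(9, 2)), o) = Add(Add(Rational(9, 2), o), o) = Add(Rational(9, 2), Mul(2, o)))
Function('z')(b) = Add(2, Mul(-1, b)) (Function('z')(b) = Add(b, Mul(-1, Add(-2, Mul(2, b)))) = Add(b, Add(2, Mul(-2, b))) = Add(2, Mul(-1, b)))
Add(c, Mul(-276, Function('z')(Function('T')(-3)))) = Add(-207, Mul(-276, Add(2, Mul(-1, Add(Rational(9, 2), Mul(2, -3)))))) = Add(-207, Mul(-276, Add(2, Mul(-1, Add(Rational(9, 2), -6))))) = Add(-207, Mul(-276, Add(2, Mul(-1, Rational(-3, 2))))) = Add(-207, Mul(-276, Add(2, Rational(3, 2)))) = Add(-207, Mul(-276, Rational(7, 2))) = Add(-207, -966) = -1173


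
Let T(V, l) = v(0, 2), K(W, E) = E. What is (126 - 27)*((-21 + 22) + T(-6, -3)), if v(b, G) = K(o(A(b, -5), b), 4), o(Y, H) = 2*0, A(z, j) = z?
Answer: 495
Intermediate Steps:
o(Y, H) = 0
v(b, G) = 4
T(V, l) = 4
(126 - 27)*((-21 + 22) + T(-6, -3)) = (126 - 27)*((-21 + 22) + 4) = 99*(1 + 4) = 99*5 = 495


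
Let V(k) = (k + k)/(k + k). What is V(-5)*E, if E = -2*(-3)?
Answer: 6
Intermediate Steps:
E = 6
V(k) = 1 (V(k) = (2*k)/((2*k)) = (2*k)*(1/(2*k)) = 1)
V(-5)*E = 1*6 = 6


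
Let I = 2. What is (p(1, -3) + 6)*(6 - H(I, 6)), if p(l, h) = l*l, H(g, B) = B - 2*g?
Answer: 28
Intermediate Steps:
p(l, h) = l²
(p(1, -3) + 6)*(6 - H(I, 6)) = (1² + 6)*(6 - (6 - 2*2)) = (1 + 6)*(6 - (6 - 4)) = 7*(6 - 1*2) = 7*(6 - 2) = 7*4 = 28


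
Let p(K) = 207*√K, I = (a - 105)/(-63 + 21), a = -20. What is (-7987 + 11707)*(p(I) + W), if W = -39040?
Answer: -145228800 + 641700*√210/7 ≈ -1.4390e+8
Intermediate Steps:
I = 125/42 (I = (-20 - 105)/(-63 + 21) = -125/(-42) = -125*(-1/42) = 125/42 ≈ 2.9762)
(-7987 + 11707)*(p(I) + W) = (-7987 + 11707)*(207*√(125/42) - 39040) = 3720*(207*(5*√210/42) - 39040) = 3720*(345*√210/14 - 39040) = 3720*(-39040 + 345*√210/14) = -145228800 + 641700*√210/7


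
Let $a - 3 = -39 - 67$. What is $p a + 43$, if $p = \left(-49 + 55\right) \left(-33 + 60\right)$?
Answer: $-16643$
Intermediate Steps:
$a = -103$ ($a = 3 - 106 = -103$)
$p = 162$ ($p = 6 \cdot 27 = 162$)
$p a + 43 = 162 \left(-103\right) + 43 = -16686 + 43 = -16643$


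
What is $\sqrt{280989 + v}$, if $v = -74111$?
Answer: $7 \sqrt{4222} \approx 454.84$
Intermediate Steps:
$\sqrt{280989 + v} = \sqrt{280989 - 74111} = \sqrt{206878} = 7 \sqrt{4222}$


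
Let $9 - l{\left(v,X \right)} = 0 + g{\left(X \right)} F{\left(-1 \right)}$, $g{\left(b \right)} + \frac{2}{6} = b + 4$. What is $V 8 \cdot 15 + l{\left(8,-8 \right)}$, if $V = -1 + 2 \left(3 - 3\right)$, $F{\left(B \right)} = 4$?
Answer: $- \frac{281}{3} \approx -93.667$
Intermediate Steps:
$g{\left(b \right)} = \frac{11}{3} + b$ ($g{\left(b \right)} = - \frac{1}{3} + \left(b + 4\right) = - \frac{1}{3} + \left(4 + b\right) = \frac{11}{3} + b$)
$l{\left(v,X \right)} = - \frac{17}{3} - 4 X$ ($l{\left(v,X \right)} = 9 - \left(0 + \left(\frac{11}{3} + X\right) 4\right) = 9 - \left(0 + \left(\frac{44}{3} + 4 X\right)\right) = 9 - \left(\frac{44}{3} + 4 X\right) = - \frac{17}{3} - 4 X$)
$V = -1$ ($V = -1 + 2 \cdot 0 = -1 + 0 = -1$)
$V 8 \cdot 15 + l{\left(8,-8 \right)} = - 8 \cdot 15 - - \frac{79}{3} = \left(-1\right) 120 + \left(- \frac{17}{3} + 32\right) = -120 + \frac{79}{3} = - \frac{281}{3}$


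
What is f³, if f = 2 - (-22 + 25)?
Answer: -1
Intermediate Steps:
f = -1 (f = 2 - 1*3 = 2 - 3 = -1)
f³ = (-1)³ = -1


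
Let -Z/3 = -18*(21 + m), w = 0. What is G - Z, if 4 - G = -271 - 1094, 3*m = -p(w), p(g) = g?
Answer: 235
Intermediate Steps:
m = 0 (m = (-1*0)/3 = (1/3)*0 = 0)
G = 1369 (G = 4 - (-271 - 1094) = 4 - 1*(-1365) = 4 + 1365 = 1369)
Z = 1134 (Z = -(-54)*(21 + 0) = -(-54)*21 = -3*(-378) = 1134)
G - Z = 1369 - 1*1134 = 1369 - 1134 = 235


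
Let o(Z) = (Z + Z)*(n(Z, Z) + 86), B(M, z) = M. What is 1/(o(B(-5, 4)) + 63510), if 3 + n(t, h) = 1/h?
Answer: 1/62682 ≈ 1.5954e-5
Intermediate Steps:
n(t, h) = -3 + 1/h
o(Z) = 2*Z*(83 + 1/Z) (o(Z) = (Z + Z)*((-3 + 1/Z) + 86) = (2*Z)*(83 + 1/Z) = 2*Z*(83 + 1/Z))
1/(o(B(-5, 4)) + 63510) = 1/((2 + 166*(-5)) + 63510) = 1/((2 - 830) + 63510) = 1/(-828 + 63510) = 1/62682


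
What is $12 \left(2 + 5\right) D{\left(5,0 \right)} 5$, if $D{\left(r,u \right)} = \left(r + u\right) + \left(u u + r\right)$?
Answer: $4200$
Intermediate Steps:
$D{\left(r,u \right)} = u + u^{2} + 2 r$ ($D{\left(r,u \right)} = \left(r + u\right) + \left(u^{2} + r\right) = \left(r + u\right) + \left(r + u^{2}\right) = u + u^{2} + 2 r$)
$12 \left(2 + 5\right) D{\left(5,0 \right)} 5 = 12 \left(2 + 5\right) \left(0 + 0^{2} + 2 \cdot 5\right) 5 = 12 \cdot 7 \left(0 + 0 + 10\right) 5 = 12 \cdot 7 \cdot 10 \cdot 5 = 12 \cdot 70 \cdot 5 = 840 \cdot 5 = 4200$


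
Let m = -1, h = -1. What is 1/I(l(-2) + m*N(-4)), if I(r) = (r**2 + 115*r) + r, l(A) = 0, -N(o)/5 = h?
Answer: -1/555 ≈ -0.0018018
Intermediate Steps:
N(o) = 5 (N(o) = -5*(-1) = 5)
I(r) = r**2 + 116*r
1/I(l(-2) + m*N(-4)) = 1/((0 - 1*5)*(116 + (0 - 1*5))) = 1/((0 - 5)*(116 + (0 - 5))) = 1/(-5*(116 - 5)) = 1/(-5*111) = 1/(-555) = -1/555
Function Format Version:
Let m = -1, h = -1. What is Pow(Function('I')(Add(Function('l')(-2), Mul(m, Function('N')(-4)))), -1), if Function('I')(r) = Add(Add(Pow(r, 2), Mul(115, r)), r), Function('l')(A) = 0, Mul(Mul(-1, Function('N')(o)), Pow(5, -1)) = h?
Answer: Rational(-1, 555) ≈ -0.0018018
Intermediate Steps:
Function('N')(o) = 5 (Function('N')(o) = Mul(-5, -1) = 5)
Function('I')(r) = Add(Pow(r, 2), Mul(116, r))
Pow(Function('I')(Add(Function('l')(-2), Mul(m, Function('N')(-4)))), -1) = Pow(Mul(Add(0, Mul(-1, 5)), Add(116, Add(0, Mul(-1, 5)))), -1) = Pow(Mul(Add(0, -5), Add(116, Add(0, -5))), -1) = Pow(Mul(-5, Add(116, -5)), -1) = Pow(Mul(-5, 111), -1) = Pow(-555, -1) = Rational(-1, 555)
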